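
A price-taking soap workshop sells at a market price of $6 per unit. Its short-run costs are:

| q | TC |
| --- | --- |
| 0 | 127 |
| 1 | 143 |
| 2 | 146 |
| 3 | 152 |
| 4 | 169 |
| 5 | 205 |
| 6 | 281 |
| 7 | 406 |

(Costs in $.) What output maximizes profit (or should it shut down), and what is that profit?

q = 0 (shut down); profit = -$127

Compute π = P·q − TC at each output: q=0: -127; q=1: -137; q=2: -134; q=3: -134; q=4: -145; q=5: -175; q=6: -245; q=7: -364.
Profit is highest at q = 0. Equivalently, the lowest AVC in the table is 25/3 ≈ $8.33 at q = 3, and P = $6 falls below it — price never covers variable cost, so the firm shuts down and loses only its fixed cost.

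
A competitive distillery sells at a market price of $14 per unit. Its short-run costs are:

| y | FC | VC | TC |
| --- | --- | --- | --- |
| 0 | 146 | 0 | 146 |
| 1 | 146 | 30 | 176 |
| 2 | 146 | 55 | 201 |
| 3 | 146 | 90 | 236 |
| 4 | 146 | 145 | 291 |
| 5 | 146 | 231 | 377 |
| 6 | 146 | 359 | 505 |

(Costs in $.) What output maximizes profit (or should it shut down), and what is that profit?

Tabulate TR − TC: y=0: -146; y=1: -162; y=2: -173; y=3: -194; y=4: -235; y=5: -307; y=6: -421.
Profit is highest at y = 0. Equivalently, the lowest AVC in the table is 55/2 ≈ $27.50 at y = 2, and P = $14 falls below it — price never covers variable cost, so the firm shuts down and loses only its fixed cost.

y = 0 (shut down); profit = -$146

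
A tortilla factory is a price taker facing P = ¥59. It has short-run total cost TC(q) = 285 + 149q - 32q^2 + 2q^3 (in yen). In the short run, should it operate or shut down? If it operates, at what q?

Produce at q = 9

From TC, MC = TC'(q) = 149 - 64q + 6q^2 and AVC = VC/q = 149 - 32q + 2q^2.
The AVC parabola has its vertex at q = 32/4 = 8, where AVC = 149 - 32·8 + 2·8^2 = ¥21.
Since P = ¥59 ≥ min AVC = ¥21, price covers variable cost and the firm should produce.
Solving P = MC: 90 - 64q + 6q^2 = 0 ⇒ q = 5/3 or 9. On the upward-sloping branch, q* = 9.
Check: AVC at q = 9 is ¥23 ≤ P, so revenue covers variable cost.
Profit = P·q − TC = 59·9 − 492 = ¥39.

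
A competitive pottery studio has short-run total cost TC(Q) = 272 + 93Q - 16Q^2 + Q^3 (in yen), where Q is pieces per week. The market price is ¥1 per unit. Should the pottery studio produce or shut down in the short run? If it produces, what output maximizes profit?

Shut down

From TC, MC = TC'(Q) = 93 - 32Q + 3Q^2 and AVC = VC/Q = 93 - 16Q + Q^2.
AVC is minimized where dAVC/dQ = -16 + 2Q = 0, at Q = 8; min AVC = 93 - 16·8 + 8^2 = ¥29.
With P < min AVC (¥1 < ¥29), every unit sold adds to the loss.
The firm minimizes its loss by shutting down and losing only its fixed cost of ¥272.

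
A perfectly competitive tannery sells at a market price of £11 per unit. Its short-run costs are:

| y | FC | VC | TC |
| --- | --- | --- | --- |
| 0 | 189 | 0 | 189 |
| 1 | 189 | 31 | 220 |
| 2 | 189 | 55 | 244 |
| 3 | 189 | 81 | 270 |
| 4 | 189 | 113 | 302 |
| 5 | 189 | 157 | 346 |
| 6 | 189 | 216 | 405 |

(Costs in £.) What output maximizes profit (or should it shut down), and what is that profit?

y = 0 (shut down); profit = -£189

Tabulate TR − TC: y=0: -189; y=1: -209; y=2: -222; y=3: -237; y=4: -258; y=5: -291; y=6: -339.
Profit is highest at y = 0. Equivalently, the lowest AVC in the table is 81/3 ≈ £27 at y = 3, and P = £11 falls below it — price never covers variable cost, so the firm shuts down and loses only its fixed cost.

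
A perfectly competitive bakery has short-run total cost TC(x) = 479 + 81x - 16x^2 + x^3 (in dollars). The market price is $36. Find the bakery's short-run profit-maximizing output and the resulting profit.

AVC = 81 - 16x + x^2; min AVC = $17 at x = 8. Since P = $36 ≥ min AVC, the firm produces.
With MC = 81 - 32x + 3x^2, P = MC on the upward-sloping part at x* = 9.
TR = 36·9 = 324. TC = 479 + 162 = 641. Profit = 324 − 641 = -$317.
By producing, the firm covers all variable cost plus $162 of fixed cost; shutting down would lose the full $479.

Profit = -$317 at x = 9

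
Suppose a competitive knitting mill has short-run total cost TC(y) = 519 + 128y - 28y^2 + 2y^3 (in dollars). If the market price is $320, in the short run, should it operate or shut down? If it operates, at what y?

From TC, MC = TC'(y) = 128 - 56y + 6y^2 and AVC = VC/y = 128 - 28y + 2y^2.
AVC hits its minimum where MC = AVC, at y = 7, giving min AVC = 128 - 28·7 + 2·7^2 = $30.
Since P = $320 ≥ min AVC = $30, price covers variable cost and the firm should produce.
Solving P = MC: -192 - 56y + 6y^2 = 0 ⇒ y = -8/3 or 12. On the upward-sloping branch, y* = 12.
Check: AVC at y = 12 is $80 ≤ P, so revenue covers variable cost.
Profit = P·y − TC = 320·12 − 1479 = $2361.

Produce at y = 12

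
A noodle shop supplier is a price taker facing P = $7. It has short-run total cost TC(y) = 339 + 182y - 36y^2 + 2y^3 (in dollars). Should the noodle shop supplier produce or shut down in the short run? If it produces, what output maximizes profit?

From TC, MC = TC'(y) = 182 - 72y + 6y^2 and AVC = VC/y = 182 - 36y + 2y^2.
The AVC parabola has its vertex at y = 36/4 = 9, where AVC = 182 - 36·9 + 2·9^2 = $20.
Since P = $7 < min AVC = $20, price fails to cover variable cost at any output.
Best response: produce nothing and absorb the $339 fixed cost.

Shut down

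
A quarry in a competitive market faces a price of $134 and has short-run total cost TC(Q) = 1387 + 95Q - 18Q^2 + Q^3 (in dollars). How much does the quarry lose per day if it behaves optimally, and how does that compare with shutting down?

AVC = 95 - 18Q + Q^2; min AVC = $14 at Q = 9. Since P = $134 ≥ min AVC, the firm produces.
MC = 95 - 36Q + 3Q^2. Setting P = MC and taking the root on the rising branch gives Q* = 13.
TR = 134·13 = 1742. TC = 1387 + 390 = 1777. Profit = 1742 − 1777 = -$35.
That loss of $35 beats the $1387 the firm would lose by shutting down; producing recovers $1352 of fixed cost.

Profit = -$35 at Q = 13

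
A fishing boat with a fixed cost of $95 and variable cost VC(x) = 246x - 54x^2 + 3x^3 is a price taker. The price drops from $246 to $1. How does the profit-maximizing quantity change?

MC = 246 - 108x + 9x^2; the shutdown threshold is min AVC = $3 (at x = 9).
At P = $246 ≥ min AVC, set P = MC on the rising branch: x = 12.
At P = $1 < min AVC = $3, price no longer covers variable cost at any output, so the firm shuts down: x = 0.

Output falls from 12 to 0 (the firm shuts down)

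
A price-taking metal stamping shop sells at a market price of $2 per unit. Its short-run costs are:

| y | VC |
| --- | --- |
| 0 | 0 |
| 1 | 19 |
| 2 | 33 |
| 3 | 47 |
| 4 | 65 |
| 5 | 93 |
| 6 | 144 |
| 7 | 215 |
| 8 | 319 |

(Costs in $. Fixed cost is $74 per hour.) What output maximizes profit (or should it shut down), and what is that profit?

Compute π = P·y − TC at each output: y=0: -74; y=1: -91; y=2: -103; y=3: -115; y=4: -131; y=5: -157; y=6: -206; y=7: -275; y=8: -377.
Profit is highest at y = 0. Equivalently, the lowest AVC in the table is 47/3 ≈ $15.67 at y = 3, and P = $2 falls below it — price never covers variable cost, so the firm shuts down and loses only its fixed cost.

y = 0 (shut down); profit = -$74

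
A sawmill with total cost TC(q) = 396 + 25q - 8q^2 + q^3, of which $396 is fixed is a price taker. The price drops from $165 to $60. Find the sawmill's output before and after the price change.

Output falls from 10 to 7

MC = 25 - 16q + 3q^2; the shutdown threshold is min AVC = $9 (at q = 4).
With P = $165 above the shutdown price, P = MC gives q = 10.
At P = $60 ≥ min AVC, set P = MC: q = 7. The firm stays open but cuts output.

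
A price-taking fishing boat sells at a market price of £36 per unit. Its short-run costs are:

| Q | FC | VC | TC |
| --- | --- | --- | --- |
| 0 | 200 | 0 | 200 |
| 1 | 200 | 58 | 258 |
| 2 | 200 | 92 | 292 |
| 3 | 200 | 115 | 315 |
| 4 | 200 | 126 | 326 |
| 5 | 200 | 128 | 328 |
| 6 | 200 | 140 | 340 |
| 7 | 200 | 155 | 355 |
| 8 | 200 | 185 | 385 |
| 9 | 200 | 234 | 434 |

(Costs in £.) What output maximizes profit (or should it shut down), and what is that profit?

Tabulate TR − TC: Q=0: -200; Q=1: -222; Q=2: -220; Q=3: -207; Q=4: -182; Q=5: -148; Q=6: -124; Q=7: -103; Q=8: -97; Q=9: -110.
Profit is maximized at Q = 8. AVC there is 185/8 = £23.12 ≤ P, so producing beats shutting down (which would give -£200).

Q = 8; profit = -£97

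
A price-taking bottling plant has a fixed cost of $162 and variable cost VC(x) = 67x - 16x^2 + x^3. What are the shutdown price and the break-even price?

Shutdown price = $3; break-even price = $22

AVC = 67 - 16x + x^2; minimized at x = 8, giving min AVC = $3. That is the shutdown price.
ATC = 162/x + 67 - 16x + x^2. Setting dATC/dx = −162/x^2 − 16 + 2x = 0 gives x = 9 (since 2·9^3 − 16·9^2 = 162).
min ATC = 162/9 + 67 − 16·9 + 9^2 = $22. That is the break-even price.
Between these two prices the firm operates at a loss; above $22 it earns a profit.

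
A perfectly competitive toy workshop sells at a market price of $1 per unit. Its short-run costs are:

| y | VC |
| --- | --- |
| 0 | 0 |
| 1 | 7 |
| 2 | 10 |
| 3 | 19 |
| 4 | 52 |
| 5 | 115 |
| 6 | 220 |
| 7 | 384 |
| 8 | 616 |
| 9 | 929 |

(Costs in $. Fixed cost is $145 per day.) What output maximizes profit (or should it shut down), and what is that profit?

Tabulate TR − TC: y=0: -145; y=1: -151; y=2: -153; y=3: -161; y=4: -193; y=5: -255; y=6: -359; y=7: -522; y=8: -753; y=9: -1065.
Profit is highest at y = 0. Equivalently, the lowest AVC in the table is 10/2 ≈ $5 at y = 2, and P = $1 falls below it — price never covers variable cost, so the firm shuts down and loses only its fixed cost.

y = 0 (shut down); profit = -$145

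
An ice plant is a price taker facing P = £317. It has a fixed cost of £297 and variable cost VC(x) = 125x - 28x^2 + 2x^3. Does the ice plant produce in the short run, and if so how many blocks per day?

Variable cost is VC = 125x - 28x^2 + 2x^3, so AVC = VC/x = 125 - 28x + 2x^2 and MC = dTC/dx = 125 - 56x + 6x^2.
AVC is minimized where dAVC/dx = -28 + 4x = 0, at x = 7; min AVC = 125 - 28·7 + 2·7^2 = £27.
P = £317 exceeds min AVC = £27, so the firm stays open.
Solving P = MC: -192 - 56x + 6x^2 = 0 ⇒ x = -8/3 or 12. On the upward-sloping branch, x* = 12.
Check: AVC at x = 12 is £77 ≤ P, so revenue covers variable cost.
Profit = P·x − TC = 317·12 − 1221 = £2583.

Produce at x = 12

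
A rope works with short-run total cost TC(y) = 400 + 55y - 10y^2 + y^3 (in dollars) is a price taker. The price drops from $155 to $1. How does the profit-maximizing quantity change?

MC = 55 - 20y + 3y^2; the shutdown threshold is min AVC = $30 (at y = 5).
With P = $155 above the shutdown price, P = MC gives y = 10.
At P = $1 < min AVC = $30, price no longer covers variable cost at any output, so the firm shuts down: y = 0.

Output falls from 10 to 0 (the firm shuts down)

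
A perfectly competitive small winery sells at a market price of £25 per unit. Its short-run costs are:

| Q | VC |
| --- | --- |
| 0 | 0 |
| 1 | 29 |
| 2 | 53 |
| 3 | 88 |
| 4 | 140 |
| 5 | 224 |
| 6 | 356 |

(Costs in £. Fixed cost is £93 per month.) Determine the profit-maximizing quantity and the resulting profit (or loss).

Tabulate TR − TC: Q=0: -93; Q=1: -97; Q=2: -96; Q=3: -106; Q=4: -133; Q=5: -192; Q=6: -299.
Profit is highest at Q = 0. Equivalently, the lowest AVC in the table is 53/2 ≈ £26.50 at Q = 2, and P = £25 falls below it — price never covers variable cost, so the firm shuts down and loses only its fixed cost.

Q = 0 (shut down); profit = -£93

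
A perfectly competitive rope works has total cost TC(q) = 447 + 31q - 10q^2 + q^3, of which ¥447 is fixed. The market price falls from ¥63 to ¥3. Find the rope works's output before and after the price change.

Output falls from 8 to 0 (the firm shuts down)

AVC = 31 - 10q + q^2, minimized at q = 5 where min AVC = ¥6. MC = 31 - 20q + 3q^2.
With P = ¥63 above the shutdown price, P = MC gives q = 8.
At P = ¥3 < min AVC = ¥6, price no longer covers variable cost at any output, so the firm shuts down: q = 0.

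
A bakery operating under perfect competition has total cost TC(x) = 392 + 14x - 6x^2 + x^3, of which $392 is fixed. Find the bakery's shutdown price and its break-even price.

AVC = 14 - 6x + x^2; minimized at x = 3, giving min AVC = $5. That is the shutdown price.
ATC = 392/x + 14 - 6x + x^2. Setting dATC/dx = −392/x^2 − 6 + 2x = 0 gives x = 7 (since 2·7^3 − 6·7^2 = 392).
min ATC = 392/7 + 14 − 6·7 + 7^2 = $77. That is the break-even price.
For $5 ≤ P < $77 the firm produces at a loss; below $5 it shuts down.

Shutdown price = $5; break-even price = $77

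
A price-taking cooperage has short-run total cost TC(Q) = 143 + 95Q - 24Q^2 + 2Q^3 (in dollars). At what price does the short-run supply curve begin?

The firm shuts down when price falls below the minimum of average variable cost. AVC = VC/Q = 95 - 24Q + 2Q^2.
dAVC/dQ = -24 + 4Q = 0 gives Q = 6. min AVC = 95 - 24·6 + 2·6^2 = 23.
So the shutdown price is $23.

$23 per unit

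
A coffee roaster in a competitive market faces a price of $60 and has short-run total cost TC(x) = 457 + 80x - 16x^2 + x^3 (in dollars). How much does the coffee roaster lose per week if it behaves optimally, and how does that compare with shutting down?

Profit = -$57 at x = 10

AVC = 80 - 16x + x^2; min AVC = $16 at x = 8. Since P = $60 ≥ min AVC, the firm produces.
MC = 80 - 32x + 3x^2. Setting P = MC and taking the root on the rising branch gives x* = 10.
TR = 60·10 = 600. TC = 457 + 200 = 657. Profit = 600 − 657 = -$57.
That loss of $57 beats the $457 the firm would lose by shutting down; producing recovers $400 of fixed cost.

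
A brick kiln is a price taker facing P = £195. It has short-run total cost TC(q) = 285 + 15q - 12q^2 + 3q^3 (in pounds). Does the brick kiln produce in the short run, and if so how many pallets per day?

From TC, MC = TC'(q) = 15 - 24q + 9q^2 and AVC = VC/q = 15 - 12q + 3q^2.
The AVC parabola has its vertex at q = 12/6 = 2, where AVC = 15 - 12·2 + 3·2^2 = £3.
Since P = £195 ≥ min AVC = £3, price covers variable cost and the firm should produce.
P = MC gives -180 - 24q + 9q^2 = 0, with roots -10/3 and 6. Take the larger (rising MC): q* = 6.
Check: AVC at q = 6 is £51 ≤ P, so revenue covers variable cost.
Profit = P·q − TC = 195·6 − 591 = £579.

Produce at q = 6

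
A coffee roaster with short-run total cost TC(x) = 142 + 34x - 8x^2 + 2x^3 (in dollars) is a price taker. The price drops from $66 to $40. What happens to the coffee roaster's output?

MC = 34 - 16x + 6x^2; the shutdown threshold is min AVC = $26 (at x = 2).
With P = $66 above the shutdown price, P = MC gives x = 4.
At P = $40 ≥ min AVC, set P = MC: x = 3. The firm stays open but cuts output.

Output falls from 4 to 3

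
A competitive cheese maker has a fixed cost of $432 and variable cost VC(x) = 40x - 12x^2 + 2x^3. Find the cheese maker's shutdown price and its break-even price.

Shutdown price = min AVC. AVC = 40 - 12x + 2x^2, with vertex at x = 3 and minimum $22.
ATC = 432/x + 40 - 12x + 2x^2. Setting dATC/dx = −432/x^2 − 12 + 4x = 0 gives x = 6 (since 4·6^3 − 12·6^2 = 432).
min ATC = 432/6 + 40 − 12·6 + 2·6^2 = $112. That is the break-even price.
Between these two prices the firm operates at a loss; above $112 it earns a profit.

Shutdown price = $22; break-even price = $112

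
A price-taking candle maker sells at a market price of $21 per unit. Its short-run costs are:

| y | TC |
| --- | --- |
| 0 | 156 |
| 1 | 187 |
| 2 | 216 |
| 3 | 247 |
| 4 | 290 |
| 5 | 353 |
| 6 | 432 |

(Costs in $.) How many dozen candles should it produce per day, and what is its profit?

Compute π = P·y − TC at each output: y=0: -156; y=1: -166; y=2: -174; y=3: -184; y=4: -206; y=5: -248; y=6: -306.
Profit is highest at y = 0. Equivalently, the lowest AVC in the table is 60/2 ≈ $30 at y = 2, and P = $21 falls below it — price never covers variable cost, so the firm shuts down and loses only its fixed cost.

y = 0 (shut down); profit = -$156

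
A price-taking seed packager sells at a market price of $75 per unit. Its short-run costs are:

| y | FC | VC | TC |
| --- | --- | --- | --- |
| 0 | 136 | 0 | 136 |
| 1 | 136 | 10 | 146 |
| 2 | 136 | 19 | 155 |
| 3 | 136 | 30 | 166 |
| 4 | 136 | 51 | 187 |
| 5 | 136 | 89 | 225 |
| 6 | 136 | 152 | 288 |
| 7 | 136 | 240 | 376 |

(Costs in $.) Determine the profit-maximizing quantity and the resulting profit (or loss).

Compute π = P·y − TC at each output: y=0: -136; y=1: -71; y=2: -5; y=3: 59; y=4: 113; y=5: 150; y=6: 162; y=7: 149.
Profit is maximized at y = 6. AVC there is 152/6 = $25.33 ≤ P, so producing beats shutting down (which would give -$136).

y = 6; profit = $162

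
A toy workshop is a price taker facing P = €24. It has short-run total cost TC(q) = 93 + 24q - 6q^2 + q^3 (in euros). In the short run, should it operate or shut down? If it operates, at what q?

Produce at q = 4

From TC, MC = TC'(q) = 24 - 12q + 3q^2 and AVC = VC/q = 24 - 6q + q^2.
AVC hits its minimum where MC = AVC, at q = 3, giving min AVC = 24 - 6·3 + 3^2 = €15.
Because €24 ≥ €15, revenue can cover variable cost; the firm operates.
Set P = MC: 24 = 24 - 12q + 3q^2 → -12q + 3q^2 = 0. The roots are q = 0 and q = 4; the profit-maximizing output is on the rising part of MC, so q* = 4.
Check: AVC at q = 4 is €16 ≤ P, so revenue covers variable cost.
Profit = P·q − TC = 24·4 − 157 = -€61, a loss, but smaller than the €93 fixed cost the firm would lose by shutting down.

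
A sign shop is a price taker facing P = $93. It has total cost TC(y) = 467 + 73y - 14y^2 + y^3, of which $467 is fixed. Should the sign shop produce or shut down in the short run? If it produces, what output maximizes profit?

Produce at y = 10

Variable cost is VC = 73y - 14y^2 + y^3, so AVC = VC/y = 73 - 14y + y^2 and MC = dTC/dy = 73 - 28y + 3y^2.
AVC is minimized where dAVC/dy = -14 + 2y = 0, at y = 7; min AVC = 73 - 14·7 + 7^2 = $24.
Since P = $93 ≥ min AVC = $24, price covers variable cost and the firm should produce.
Solving P = MC: -20 - 28y + 3y^2 = 0 ⇒ y = -2/3 or 10. On the upward-sloping branch, y* = 10.
Check: AVC at y = 10 is $33 ≤ P, so revenue covers variable cost.
Profit = P·y − TC = 93·10 − 797 = $133.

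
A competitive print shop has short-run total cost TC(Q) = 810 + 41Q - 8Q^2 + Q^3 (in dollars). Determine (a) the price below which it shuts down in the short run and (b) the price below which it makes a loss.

Shutdown price = min AVC. AVC = 41 - 8Q + Q^2, with vertex at Q = 4 and minimum $25.
ATC = 810/Q + 41 - 8Q + Q^2. Setting dATC/dQ = −810/Q^2 − 8 + 2Q = 0 gives Q = 9 (since 2·9^3 − 8·9^2 = 810).
min ATC = 810/9 + 41 − 8·9 + 9^2 = $140. That is the break-even price.
For $25 ≤ P < $140 the firm produces at a loss; below $25 it shuts down.

Shutdown price = $25; break-even price = $140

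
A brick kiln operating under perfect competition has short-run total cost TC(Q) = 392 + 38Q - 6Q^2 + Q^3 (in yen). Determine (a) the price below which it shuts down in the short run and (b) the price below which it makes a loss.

AVC = 38 - 6Q + Q^2; minimized at Q = 3, giving min AVC = ¥29. That is the shutdown price.
ATC = 392/Q + 38 - 6Q + Q^2. Setting dATC/dQ = −392/Q^2 − 6 + 2Q = 0 gives Q = 7 (since 2·7^3 − 6·7^2 = 392).
min ATC = 392/7 + 38 − 6·7 + 7^2 = ¥101. That is the break-even price.
Between these two prices the firm operates at a loss; above ¥101 it earns a profit.

Shutdown price = ¥29; break-even price = ¥101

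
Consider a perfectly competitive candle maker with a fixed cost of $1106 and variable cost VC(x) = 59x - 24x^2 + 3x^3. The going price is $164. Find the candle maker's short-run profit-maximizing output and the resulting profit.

AVC = 59 - 24x + 3x^2 has its minimum $11 at x = 4; price $164 clears that bar, so the firm operates.
MC = 59 - 48x + 9x^2. Setting P = MC and taking the root on the rising branch gives x* = 7.
TR = 164·7 = 1148. TC = 1106 + 266 = 1372. Profit = 1148 − 1372 = -$224.
Shutting down would mean losing the fixed cost of $1106, so operating at a loss of $224 is better by $882.

Profit = -$224 at x = 7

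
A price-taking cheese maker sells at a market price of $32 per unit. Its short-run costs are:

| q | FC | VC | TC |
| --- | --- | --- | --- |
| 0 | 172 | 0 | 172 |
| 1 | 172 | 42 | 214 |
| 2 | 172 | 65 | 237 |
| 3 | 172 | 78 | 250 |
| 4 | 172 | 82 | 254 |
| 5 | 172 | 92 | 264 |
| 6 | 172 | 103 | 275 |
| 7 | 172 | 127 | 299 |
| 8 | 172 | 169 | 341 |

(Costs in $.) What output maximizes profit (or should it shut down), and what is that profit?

Compute π = P·q − TC at each output: q=0: -172; q=1: -182; q=2: -173; q=3: -154; q=4: -126; q=5: -104; q=6: -83; q=7: -75; q=8: -85.
Profit is maximized at q = 7. AVC there is 127/7 = $18.14 ≤ P, so producing beats shutting down (which would give -$172).

q = 7; profit = -$75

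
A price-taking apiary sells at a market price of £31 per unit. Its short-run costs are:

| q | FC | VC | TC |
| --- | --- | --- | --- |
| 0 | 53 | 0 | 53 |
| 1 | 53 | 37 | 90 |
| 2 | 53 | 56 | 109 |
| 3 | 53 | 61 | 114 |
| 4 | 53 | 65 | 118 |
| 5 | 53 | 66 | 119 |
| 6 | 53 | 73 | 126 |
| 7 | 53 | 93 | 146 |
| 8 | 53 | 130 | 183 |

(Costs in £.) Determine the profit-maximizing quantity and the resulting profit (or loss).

Tabulate TR − TC: q=0: -53; q=1: -59; q=2: -47; q=3: -21; q=4: 6; q=5: 36; q=6: 60; q=7: 71; q=8: 65.
Profit is maximized at q = 7. AVC there is 93/7 = £13.29 ≤ P, so producing beats shutting down (which would give -£53).

q = 7; profit = £71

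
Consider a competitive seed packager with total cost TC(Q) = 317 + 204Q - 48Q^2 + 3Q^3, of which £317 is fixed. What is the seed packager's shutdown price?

Short-run supply begins at min AVC. From VC = 204Q - 48Q^2 + 3Q^3, AVC = 204 - 48Q + 3Q^2.
At the minimum of AVC, MC = AVC. MC = 204 - 96Q + 9Q^2; setting MC = AVC gives 6Q^2 - 48Q = 0, so Q = 8. min AVC = 12.
The firm shuts down for any P below £12.

£12 per unit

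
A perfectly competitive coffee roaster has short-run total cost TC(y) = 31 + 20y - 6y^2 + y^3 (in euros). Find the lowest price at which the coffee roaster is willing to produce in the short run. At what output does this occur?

The firm shuts down when price falls below the minimum of average variable cost. AVC = VC/y = 20 - 6y + y^2.
dAVC/dy = -6 + 2y = 0 gives y = 3. min AVC = 20 - 6·3 + 3^2 = 11.
For P < €11 the firm produces nothing.

€11 per unit, at y = 3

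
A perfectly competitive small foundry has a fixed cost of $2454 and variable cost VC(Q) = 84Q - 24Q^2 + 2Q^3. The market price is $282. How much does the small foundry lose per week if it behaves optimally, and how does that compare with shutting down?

AVC = 84 - 24Q + 2Q^2; min AVC = $12 at Q = 6. Since P = $282 ≥ min AVC, the firm produces.
MC = 84 - 48Q + 6Q^2. Setting P = MC and taking the root on the rising branch gives Q* = 11.
TR = 282·11 = 3102. TC = 2454 + 682 = 3136. Profit = 3102 − 3136 = -$34.
That loss of $34 beats the $2454 the firm would lose by shutting down; producing recovers $2420 of fixed cost.

Profit = -$34 at Q = 11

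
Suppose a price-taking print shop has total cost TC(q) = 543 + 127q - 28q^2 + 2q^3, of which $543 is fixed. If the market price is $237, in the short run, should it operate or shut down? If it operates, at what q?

Produce at q = 11

From TC, MC = TC'(q) = 127 - 56q + 6q^2 and AVC = VC/q = 127 - 28q + 2q^2.
The AVC parabola has its vertex at q = 28/4 = 7, where AVC = 127 - 28·7 + 2·7^2 = $29.
P = $237 exceeds min AVC = $29, so the firm stays open.
P = MC gives -110 - 56q + 6q^2 = 0, with roots -5/3 and 11. Take the larger (rising MC): q* = 11.
Check: AVC at q = 11 is $61 ≤ P, so revenue covers variable cost.
Profit = P·q − TC = 237·11 − 1214 = $1393.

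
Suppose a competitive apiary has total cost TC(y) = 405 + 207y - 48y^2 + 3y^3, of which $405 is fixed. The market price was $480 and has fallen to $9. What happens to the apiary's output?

Output falls from 13 to 0 (the firm shuts down)

AVC = 207 - 48y + 3y^2, minimized at y = 8 where min AVC = $15. MC = 207 - 96y + 9y^2.
With P = $480 above the shutdown price, P = MC gives y = 13.
At P = $9 < min AVC = $15, price no longer covers variable cost at any output, so the firm shuts down: y = 0.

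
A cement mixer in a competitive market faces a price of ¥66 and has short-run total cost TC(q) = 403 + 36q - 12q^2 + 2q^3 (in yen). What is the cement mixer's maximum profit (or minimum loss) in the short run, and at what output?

Profit = -¥203 at q = 5

AVC = 36 - 12q + 2q^2 has its minimum ¥18 at q = 3; price ¥66 clears that bar, so the firm operates.
With MC = 36 - 24q + 6q^2, P = MC on the upward-sloping part at q* = 5.
TR = 66·5 = 330. TC = 403 + 130 = 533. Profit = 330 − 533 = -¥203.
That loss of ¥203 beats the ¥403 the firm would lose by shutting down; producing recovers ¥200 of fixed cost.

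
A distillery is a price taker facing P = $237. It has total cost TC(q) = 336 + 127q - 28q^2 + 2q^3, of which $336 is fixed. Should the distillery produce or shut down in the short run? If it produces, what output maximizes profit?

Produce at q = 11

From TC, MC = TC'(q) = 127 - 56q + 6q^2 and AVC = VC/q = 127 - 28q + 2q^2.
AVC hits its minimum where MC = AVC, at q = 7, giving min AVC = 127 - 28·7 + 2·7^2 = $29.
Because $237 ≥ $29, revenue can cover variable cost; the firm operates.
Set P = MC: 237 = 127 - 56q + 6q^2 → -110 - 56q + 6q^2 = 0. The roots are q = -5/3 and q = 11; the profit-maximizing output is on the rising part of MC, so q* = 11.
Check: AVC at q = 11 is $61 ≤ P, so revenue covers variable cost.
Profit = P·q − TC = 237·11 − 1007 = $1600.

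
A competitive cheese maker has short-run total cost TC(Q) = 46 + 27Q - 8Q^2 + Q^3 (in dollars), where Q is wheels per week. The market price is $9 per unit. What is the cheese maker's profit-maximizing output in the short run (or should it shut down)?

Shut down

Strip out fixed cost: VC = 27Q - 8Q^2 + Q^3. Then AVC = 27 - 8Q + Q^2 and MC = 27 - 16Q + 3Q^2.
The AVC parabola has its vertex at Q = 8/2 = 4, where AVC = 27 - 8·4 + 4^2 = $11.
With P < min AVC ($9 < $11), every unit sold adds to the loss.
Shutting down limits the loss to fixed cost, $46.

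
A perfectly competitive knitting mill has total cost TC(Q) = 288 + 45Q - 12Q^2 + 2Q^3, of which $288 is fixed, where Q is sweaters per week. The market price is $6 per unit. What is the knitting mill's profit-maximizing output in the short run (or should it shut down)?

Shut down

Strip out fixed cost: VC = 45Q - 12Q^2 + 2Q^3. Then AVC = 45 - 12Q + 2Q^2 and MC = 45 - 24Q + 6Q^2.
AVC hits its minimum where MC = AVC, at Q = 3, giving min AVC = 45 - 12·3 + 2·3^2 = $27.
With P < min AVC ($6 < $27), every unit sold adds to the loss.
The firm minimizes its loss by shutting down and losing only its fixed cost of $288.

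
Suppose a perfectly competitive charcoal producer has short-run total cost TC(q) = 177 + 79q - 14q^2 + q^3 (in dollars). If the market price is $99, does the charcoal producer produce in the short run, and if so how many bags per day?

Produce at q = 10

From TC, MC = TC'(q) = 79 - 28q + 3q^2 and AVC = VC/q = 79 - 14q + q^2.
The AVC parabola has its vertex at q = 14/2 = 7, where AVC = 79 - 14·7 + 7^2 = $30.
P = $99 exceeds min AVC = $30, so the firm stays open.
Solving P = MC: -20 - 28q + 3q^2 = 0 ⇒ q = -2/3 or 10. On the upward-sloping branch, q* = 10.
Check: AVC at q = 10 is $39 ≤ P, so revenue covers variable cost.
Profit = P·q − TC = 99·10 − 567 = $423.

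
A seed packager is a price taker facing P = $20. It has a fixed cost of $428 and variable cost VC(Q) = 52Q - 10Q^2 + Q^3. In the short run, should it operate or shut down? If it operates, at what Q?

Strip out fixed cost: VC = 52Q - 10Q^2 + Q^3. Then AVC = 52 - 10Q + Q^2 and MC = 52 - 20Q + 3Q^2.
The AVC parabola has its vertex at Q = 10/2 = 5, where AVC = 52 - 10·5 + 5^2 = $27.
Since P = $20 < min AVC = $27, price fails to cover variable cost at any output.
Shutting down limits the loss to fixed cost, $428.

Shut down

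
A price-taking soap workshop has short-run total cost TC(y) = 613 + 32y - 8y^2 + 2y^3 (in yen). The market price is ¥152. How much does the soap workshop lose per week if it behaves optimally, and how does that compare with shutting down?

Profit = -¥37 at y = 6

AVC = 32 - 8y + 2y^2 has its minimum ¥24 at y = 2; price ¥152 clears that bar, so the firm operates.
With MC = 32 - 16y + 6y^2, P = MC on the upward-sloping part at y* = 6.
TR = 152·6 = 912. TC = 613 + 336 = 949. Profit = 912 − 949 = -¥37.
By producing, the firm covers all variable cost plus ¥576 of fixed cost; shutting down would lose the full ¥613.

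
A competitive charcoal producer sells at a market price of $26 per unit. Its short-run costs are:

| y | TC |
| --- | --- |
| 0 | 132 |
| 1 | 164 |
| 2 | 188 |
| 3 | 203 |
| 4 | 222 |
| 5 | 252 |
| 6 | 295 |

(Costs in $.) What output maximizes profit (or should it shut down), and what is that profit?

y = 4; profit = -$118

Profit at each row (π = 26y − TC): y=0: -132; y=1: -138; y=2: -136; y=3: -125; y=4: -118; y=5: -122; y=6: -139.
Profit is maximized at y = 4. AVC there is 90/4 = $22.50 ≤ P, so producing beats shutting down (which would give -$132).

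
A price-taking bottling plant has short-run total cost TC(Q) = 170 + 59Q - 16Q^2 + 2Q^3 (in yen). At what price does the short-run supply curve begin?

The firm shuts down when price falls below the minimum of average variable cost. AVC = VC/Q = 59 - 16Q + 2Q^2.
At the minimum of AVC, MC = AVC. MC = 59 - 32Q + 6Q^2; setting MC = AVC gives 4Q^2 - 16Q = 0, so Q = 4. min AVC = 27.
For P < ¥27 the firm produces nothing.

¥27 per unit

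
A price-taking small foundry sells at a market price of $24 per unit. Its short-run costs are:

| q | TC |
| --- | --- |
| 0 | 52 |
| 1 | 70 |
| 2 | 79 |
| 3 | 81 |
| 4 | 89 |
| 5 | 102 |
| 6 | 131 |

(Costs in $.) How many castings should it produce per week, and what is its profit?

Tabulate TR − TC: q=0: -52; q=1: -46; q=2: -31; q=3: -9; q=4: 7; q=5: 18; q=6: 13.
Profit is maximized at q = 5. AVC there is 50/5 = $10 ≤ P, so producing beats shutting down (which would give -$52).

q = 5; profit = $18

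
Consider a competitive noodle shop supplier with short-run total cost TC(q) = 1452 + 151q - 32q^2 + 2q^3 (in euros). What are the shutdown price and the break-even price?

Shutdown price = €23; break-even price = €173

AVC = 151 - 32q + 2q^2; minimized at q = 8, giving min AVC = €23. That is the shutdown price.
ATC = 1452/q + 151 - 32q + 2q^2. Setting dATC/dq = −1452/q^2 − 32 + 4q = 0 gives q = 11 (since 4·11^3 − 32·11^2 = 1452).
min ATC = 1452/11 + 151 − 32·11 + 2·11^2 = €173. That is the break-even price.
For €23 ≤ P < €173 the firm produces at a loss; below €23 it shuts down.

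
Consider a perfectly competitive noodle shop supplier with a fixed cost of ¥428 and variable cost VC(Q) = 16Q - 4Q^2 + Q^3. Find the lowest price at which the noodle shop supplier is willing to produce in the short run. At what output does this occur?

Short-run supply begins at min AVC. From VC = 16Q - 4Q^2 + Q^3, AVC = 16 - 4Q + Q^2.
At the minimum of AVC, MC = AVC. MC = 16 - 8Q + 3Q^2; setting MC = AVC gives 2Q^2 - 4Q = 0, so Q = 2. min AVC = 12.
The firm shuts down for any P below ¥12.

¥12 per unit, at Q = 2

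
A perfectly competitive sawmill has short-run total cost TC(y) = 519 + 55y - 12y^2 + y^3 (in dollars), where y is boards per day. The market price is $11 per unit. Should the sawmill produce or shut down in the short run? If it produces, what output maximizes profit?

Shut down

Variable cost is VC = 55y - 12y^2 + y^3, so AVC = VC/y = 55 - 12y + y^2 and MC = dTC/dy = 55 - 24y + 3y^2.
AVC is minimized where dAVC/dy = -12 + 2y = 0, at y = 6; min AVC = 55 - 12·6 + 6^2 = $19.
P = $11 lies below min AVC = $19; no output level covers variable cost.
Best response: produce nothing and absorb the $519 fixed cost.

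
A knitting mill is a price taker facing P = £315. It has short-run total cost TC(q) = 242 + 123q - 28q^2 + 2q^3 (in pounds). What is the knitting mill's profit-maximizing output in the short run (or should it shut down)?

From TC, MC = TC'(q) = 123 - 56q + 6q^2 and AVC = VC/q = 123 - 28q + 2q^2.
AVC is minimized where dAVC/dq = -28 + 4q = 0, at q = 7; min AVC = 123 - 28·7 + 2·7^2 = £25.
Because £315 ≥ £25, revenue can cover variable cost; the firm operates.
Set P = MC: 315 = 123 - 56q + 6q^2 → -192 - 56q + 6q^2 = 0. The roots are q = -8/3 and q = 12; the profit-maximizing output is on the rising part of MC, so q* = 12.
Check: AVC at q = 12 is £75 ≤ P, so revenue covers variable cost.
Profit = P·q − TC = 315·12 − 1142 = £2638.

Produce at q = 12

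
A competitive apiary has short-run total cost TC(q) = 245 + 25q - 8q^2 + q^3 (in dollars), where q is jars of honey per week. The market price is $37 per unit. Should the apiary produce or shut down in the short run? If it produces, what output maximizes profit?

Strip out fixed cost: VC = 25q - 8q^2 + q^3. Then AVC = 25 - 8q + q^2 and MC = 25 - 16q + 3q^2.
AVC hits its minimum where MC = AVC, at q = 4, giving min AVC = 25 - 8·4 + 4^2 = $9.
Because $37 ≥ $9, revenue can cover variable cost; the firm operates.
P = MC gives -12 - 16q + 3q^2 = 0, with roots -2/3 and 6. Take the larger (rising MC): q* = 6.
Check: AVC at q = 6 is $13 ≤ P, so revenue covers variable cost.
Profit = P·q − TC = 37·6 − 323 = -$101, a loss, but smaller than the $245 fixed cost the firm would lose by shutting down.

Produce at q = 6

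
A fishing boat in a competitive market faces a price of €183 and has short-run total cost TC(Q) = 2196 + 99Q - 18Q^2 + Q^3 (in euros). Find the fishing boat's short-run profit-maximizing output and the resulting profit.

Profit = -€236 at Q = 14

AVC = 99 - 18Q + Q^2 has its minimum €18 at Q = 9; price €183 clears that bar, so the firm operates.
MC = 99 - 36Q + 3Q^2. Setting P = MC and taking the root on the rising branch gives Q* = 14.
TR = 183·14 = 2562. TC = 2196 + 602 = 2798. Profit = 2562 − 2798 = -€236.
By producing, the firm covers all variable cost plus €1960 of fixed cost; shutting down would lose the full €2196.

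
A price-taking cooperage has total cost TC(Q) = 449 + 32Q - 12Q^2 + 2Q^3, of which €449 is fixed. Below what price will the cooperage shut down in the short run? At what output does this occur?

The shutdown price is the minimum of AVC. VC = 32Q - 12Q^2 + 2Q^3, so AVC = 32 - 12Q + 2Q^2.
At the minimum of AVC, MC = AVC. MC = 32 - 24Q + 6Q^2; setting MC = AVC gives 4Q^2 - 12Q = 0, so Q = 3. min AVC = 14.
So the shutdown price is €14.

€14 per unit, at Q = 3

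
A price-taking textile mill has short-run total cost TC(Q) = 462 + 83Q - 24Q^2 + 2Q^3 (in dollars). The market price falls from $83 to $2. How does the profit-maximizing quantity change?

Output falls from 8 to 0 (the firm shuts down)

AVC = 83 - 24Q + 2Q^2, minimized at Q = 6 where min AVC = $11. MC = 83 - 48Q + 6Q^2.
With P = $83 above the shutdown price, P = MC gives Q = 8.
At P = $2 < min AVC = $11, price no longer covers variable cost at any output, so the firm shuts down: Q = 0.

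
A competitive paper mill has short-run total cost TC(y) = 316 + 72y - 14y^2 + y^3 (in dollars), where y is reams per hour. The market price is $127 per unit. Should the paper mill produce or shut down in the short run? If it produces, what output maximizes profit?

Strip out fixed cost: VC = 72y - 14y^2 + y^3. Then AVC = 72 - 14y + y^2 and MC = 72 - 28y + 3y^2.
AVC hits its minimum where MC = AVC, at y = 7, giving min AVC = 72 - 14·7 + 7^2 = $23.
P = $127 exceeds min AVC = $23, so the firm stays open.
Set P = MC: 127 = 72 - 28y + 3y^2 → -55 - 28y + 3y^2 = 0. The roots are y = -5/3 and y = 11; the profit-maximizing output is on the rising part of MC, so y* = 11.
Check: AVC at y = 11 is $39 ≤ P, so revenue covers variable cost.
Profit = P·y − TC = 127·11 − 745 = $652.

Produce at y = 11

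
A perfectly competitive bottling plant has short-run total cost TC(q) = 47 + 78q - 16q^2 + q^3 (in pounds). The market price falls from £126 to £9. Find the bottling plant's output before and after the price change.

Output falls from 12 to 0 (the firm shuts down)

AVC = 78 - 16q + q^2, minimized at q = 8 where min AVC = £14. MC = 78 - 32q + 3q^2.
At P = £126 ≥ min AVC, set P = MC on the rising branch: q = 12.
At P = £9 < min AVC = £14, price no longer covers variable cost at any output, so the firm shuts down: q = 0.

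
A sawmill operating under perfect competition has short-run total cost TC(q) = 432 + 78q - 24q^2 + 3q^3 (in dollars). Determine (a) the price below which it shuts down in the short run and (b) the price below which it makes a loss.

Shutdown price = $30; break-even price = $114

AVC = 78 - 24q + 3q^2; minimized at q = 4, giving min AVC = $30. That is the shutdown price.
ATC = 432/q + 78 - 24q + 3q^2. Setting dATC/dq = −432/q^2 − 24 + 6q = 0 gives q = 6 (since 6·6^3 − 24·6^2 = 432).
min ATC = 432/6 + 78 − 24·6 + 3·6^2 = $114. That is the break-even price.
Between these two prices the firm operates at a loss; above $114 it earns a profit.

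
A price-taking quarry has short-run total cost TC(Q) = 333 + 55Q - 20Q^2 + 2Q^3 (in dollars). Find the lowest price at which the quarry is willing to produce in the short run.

Short-run supply begins at min AVC. From VC = 55Q - 20Q^2 + 2Q^3, AVC = 55 - 20Q + 2Q^2.
dAVC/dQ = -20 + 4Q = 0 gives Q = 5. min AVC = 55 - 20·5 + 2·5^2 = 5.
The firm shuts down for any P below $5.

$5 per unit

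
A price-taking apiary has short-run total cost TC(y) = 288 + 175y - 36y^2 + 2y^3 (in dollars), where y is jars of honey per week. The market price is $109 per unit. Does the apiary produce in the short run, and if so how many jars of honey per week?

From TC, MC = TC'(y) = 175 - 72y + 6y^2 and AVC = VC/y = 175 - 36y + 2y^2.
The AVC parabola has its vertex at y = 36/4 = 9, where AVC = 175 - 36·9 + 2·9^2 = $13.
P = $109 exceeds min AVC = $13, so the firm stays open.
Set P = MC: 109 = 175 - 72y + 6y^2 → 66 - 72y + 6y^2 = 0. The roots are y = 1 and y = 11; the profit-maximizing output is on the rising part of MC, so y* = 11.
Check: AVC at y = 11 is $21 ≤ P, so revenue covers variable cost.
Profit = P·y − TC = 109·11 − 519 = $680.

Produce at y = 11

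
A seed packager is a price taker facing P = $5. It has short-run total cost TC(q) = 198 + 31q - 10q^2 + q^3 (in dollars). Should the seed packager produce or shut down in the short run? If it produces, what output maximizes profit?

From TC, MC = TC'(q) = 31 - 20q + 3q^2 and AVC = VC/q = 31 - 10q + q^2.
The AVC parabola has its vertex at q = 10/2 = 5, where AVC = 31 - 10·5 + 5^2 = $6.
With P < min AVC ($5 < $6), every unit sold adds to the loss.
Best response: produce nothing and absorb the $198 fixed cost.

Shut down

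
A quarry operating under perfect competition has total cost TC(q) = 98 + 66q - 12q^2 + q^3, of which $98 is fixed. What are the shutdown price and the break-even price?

Shutdown price = min AVC. AVC = 66 - 12q + q^2, with vertex at q = 6 and minimum $30.
ATC = 98/q + 66 - 12q + q^2. Setting dATC/dq = −98/q^2 − 12 + 2q = 0 gives q = 7 (since 2·7^3 − 12·7^2 = 98).
min ATC = 98/7 + 66 − 12·7 + 7^2 = $45. That is the break-even price.
Between these two prices the firm operates at a loss; above $45 it earns a profit.

Shutdown price = $30; break-even price = $45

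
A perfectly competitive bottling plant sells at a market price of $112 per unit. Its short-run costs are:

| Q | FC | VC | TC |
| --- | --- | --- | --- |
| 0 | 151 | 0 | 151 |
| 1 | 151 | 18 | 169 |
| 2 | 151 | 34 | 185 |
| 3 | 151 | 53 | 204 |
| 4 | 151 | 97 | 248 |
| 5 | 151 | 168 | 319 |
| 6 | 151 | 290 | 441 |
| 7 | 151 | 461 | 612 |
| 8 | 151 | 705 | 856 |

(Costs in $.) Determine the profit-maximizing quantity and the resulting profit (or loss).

Profit at each row (π = 112Q − TC): Q=0: -151; Q=1: -57; Q=2: 39; Q=3: 132; Q=4: 200; Q=5: 241; Q=6: 231; Q=7: 172; Q=8: 40.
Profit is maximized at Q = 5. AVC there is 168/5 = $33.60 ≤ P, so producing beats shutting down (which would give -$151).

Q = 5; profit = $241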